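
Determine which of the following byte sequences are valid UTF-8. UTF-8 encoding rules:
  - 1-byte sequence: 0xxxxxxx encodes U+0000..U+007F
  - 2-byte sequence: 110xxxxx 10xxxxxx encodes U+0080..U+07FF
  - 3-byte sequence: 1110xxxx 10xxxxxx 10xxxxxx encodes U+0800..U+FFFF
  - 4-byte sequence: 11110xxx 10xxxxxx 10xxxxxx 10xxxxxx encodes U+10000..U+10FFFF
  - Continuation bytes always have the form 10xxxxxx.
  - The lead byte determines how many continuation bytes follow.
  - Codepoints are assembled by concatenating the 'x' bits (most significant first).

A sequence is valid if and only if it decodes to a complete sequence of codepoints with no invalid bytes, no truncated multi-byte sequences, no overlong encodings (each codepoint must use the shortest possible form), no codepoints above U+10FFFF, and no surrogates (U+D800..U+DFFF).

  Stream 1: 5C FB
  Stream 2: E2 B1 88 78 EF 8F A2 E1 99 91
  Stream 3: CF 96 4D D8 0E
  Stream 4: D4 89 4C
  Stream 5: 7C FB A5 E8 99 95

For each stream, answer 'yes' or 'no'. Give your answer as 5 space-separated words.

Answer: no yes no yes no

Derivation:
Stream 1: error at byte offset 1. INVALID
Stream 2: decodes cleanly. VALID
Stream 3: error at byte offset 4. INVALID
Stream 4: decodes cleanly. VALID
Stream 5: error at byte offset 1. INVALID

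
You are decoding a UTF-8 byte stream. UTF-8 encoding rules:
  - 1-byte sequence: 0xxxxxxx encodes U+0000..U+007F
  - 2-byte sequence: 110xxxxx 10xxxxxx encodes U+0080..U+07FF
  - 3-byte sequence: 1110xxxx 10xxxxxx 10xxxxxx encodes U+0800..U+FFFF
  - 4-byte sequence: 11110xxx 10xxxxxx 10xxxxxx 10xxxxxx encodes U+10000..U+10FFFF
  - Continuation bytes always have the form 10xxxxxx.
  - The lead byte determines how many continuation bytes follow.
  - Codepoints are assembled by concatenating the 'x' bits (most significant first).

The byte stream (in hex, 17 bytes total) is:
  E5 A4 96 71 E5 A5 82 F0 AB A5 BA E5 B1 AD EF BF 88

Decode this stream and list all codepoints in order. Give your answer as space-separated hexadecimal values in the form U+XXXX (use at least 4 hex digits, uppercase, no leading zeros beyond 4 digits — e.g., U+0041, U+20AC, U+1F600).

Answer: U+5916 U+0071 U+5942 U+2B97A U+5C6D U+FFC8

Derivation:
Byte[0]=E5: 3-byte lead, need 2 cont bytes. acc=0x5
Byte[1]=A4: continuation. acc=(acc<<6)|0x24=0x164
Byte[2]=96: continuation. acc=(acc<<6)|0x16=0x5916
Completed: cp=U+5916 (starts at byte 0)
Byte[3]=71: 1-byte ASCII. cp=U+0071
Byte[4]=E5: 3-byte lead, need 2 cont bytes. acc=0x5
Byte[5]=A5: continuation. acc=(acc<<6)|0x25=0x165
Byte[6]=82: continuation. acc=(acc<<6)|0x02=0x5942
Completed: cp=U+5942 (starts at byte 4)
Byte[7]=F0: 4-byte lead, need 3 cont bytes. acc=0x0
Byte[8]=AB: continuation. acc=(acc<<6)|0x2B=0x2B
Byte[9]=A5: continuation. acc=(acc<<6)|0x25=0xAE5
Byte[10]=BA: continuation. acc=(acc<<6)|0x3A=0x2B97A
Completed: cp=U+2B97A (starts at byte 7)
Byte[11]=E5: 3-byte lead, need 2 cont bytes. acc=0x5
Byte[12]=B1: continuation. acc=(acc<<6)|0x31=0x171
Byte[13]=AD: continuation. acc=(acc<<6)|0x2D=0x5C6D
Completed: cp=U+5C6D (starts at byte 11)
Byte[14]=EF: 3-byte lead, need 2 cont bytes. acc=0xF
Byte[15]=BF: continuation. acc=(acc<<6)|0x3F=0x3FF
Byte[16]=88: continuation. acc=(acc<<6)|0x08=0xFFC8
Completed: cp=U+FFC8 (starts at byte 14)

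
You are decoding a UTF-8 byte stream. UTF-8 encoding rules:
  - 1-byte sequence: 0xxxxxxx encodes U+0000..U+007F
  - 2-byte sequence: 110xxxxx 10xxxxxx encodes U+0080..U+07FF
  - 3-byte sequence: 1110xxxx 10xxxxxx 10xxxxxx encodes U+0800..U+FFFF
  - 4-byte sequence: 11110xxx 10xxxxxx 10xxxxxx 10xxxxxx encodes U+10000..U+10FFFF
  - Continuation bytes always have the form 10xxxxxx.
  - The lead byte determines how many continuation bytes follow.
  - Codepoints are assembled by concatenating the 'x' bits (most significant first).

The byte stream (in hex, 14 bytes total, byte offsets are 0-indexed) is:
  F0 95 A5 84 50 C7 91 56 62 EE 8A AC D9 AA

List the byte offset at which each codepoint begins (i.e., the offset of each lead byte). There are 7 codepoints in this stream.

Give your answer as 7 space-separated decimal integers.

Answer: 0 4 5 7 8 9 12

Derivation:
Byte[0]=F0: 4-byte lead, need 3 cont bytes. acc=0x0
Byte[1]=95: continuation. acc=(acc<<6)|0x15=0x15
Byte[2]=A5: continuation. acc=(acc<<6)|0x25=0x565
Byte[3]=84: continuation. acc=(acc<<6)|0x04=0x15944
Completed: cp=U+15944 (starts at byte 0)
Byte[4]=50: 1-byte ASCII. cp=U+0050
Byte[5]=C7: 2-byte lead, need 1 cont bytes. acc=0x7
Byte[6]=91: continuation. acc=(acc<<6)|0x11=0x1D1
Completed: cp=U+01D1 (starts at byte 5)
Byte[7]=56: 1-byte ASCII. cp=U+0056
Byte[8]=62: 1-byte ASCII. cp=U+0062
Byte[9]=EE: 3-byte lead, need 2 cont bytes. acc=0xE
Byte[10]=8A: continuation. acc=(acc<<6)|0x0A=0x38A
Byte[11]=AC: continuation. acc=(acc<<6)|0x2C=0xE2AC
Completed: cp=U+E2AC (starts at byte 9)
Byte[12]=D9: 2-byte lead, need 1 cont bytes. acc=0x19
Byte[13]=AA: continuation. acc=(acc<<6)|0x2A=0x66A
Completed: cp=U+066A (starts at byte 12)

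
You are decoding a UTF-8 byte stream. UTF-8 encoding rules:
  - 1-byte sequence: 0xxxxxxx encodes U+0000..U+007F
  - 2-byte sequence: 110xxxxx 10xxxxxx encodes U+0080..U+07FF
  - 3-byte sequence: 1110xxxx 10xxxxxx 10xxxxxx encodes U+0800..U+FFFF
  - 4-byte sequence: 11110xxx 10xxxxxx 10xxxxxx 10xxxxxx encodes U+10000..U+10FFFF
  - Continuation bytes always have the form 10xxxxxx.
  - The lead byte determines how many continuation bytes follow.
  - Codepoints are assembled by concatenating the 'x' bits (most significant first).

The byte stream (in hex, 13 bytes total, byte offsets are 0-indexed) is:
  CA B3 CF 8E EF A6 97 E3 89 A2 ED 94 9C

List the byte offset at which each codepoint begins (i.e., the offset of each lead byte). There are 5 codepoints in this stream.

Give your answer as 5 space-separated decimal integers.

Byte[0]=CA: 2-byte lead, need 1 cont bytes. acc=0xA
Byte[1]=B3: continuation. acc=(acc<<6)|0x33=0x2B3
Completed: cp=U+02B3 (starts at byte 0)
Byte[2]=CF: 2-byte lead, need 1 cont bytes. acc=0xF
Byte[3]=8E: continuation. acc=(acc<<6)|0x0E=0x3CE
Completed: cp=U+03CE (starts at byte 2)
Byte[4]=EF: 3-byte lead, need 2 cont bytes. acc=0xF
Byte[5]=A6: continuation. acc=(acc<<6)|0x26=0x3E6
Byte[6]=97: continuation. acc=(acc<<6)|0x17=0xF997
Completed: cp=U+F997 (starts at byte 4)
Byte[7]=E3: 3-byte lead, need 2 cont bytes. acc=0x3
Byte[8]=89: continuation. acc=(acc<<6)|0x09=0xC9
Byte[9]=A2: continuation. acc=(acc<<6)|0x22=0x3262
Completed: cp=U+3262 (starts at byte 7)
Byte[10]=ED: 3-byte lead, need 2 cont bytes. acc=0xD
Byte[11]=94: continuation. acc=(acc<<6)|0x14=0x354
Byte[12]=9C: continuation. acc=(acc<<6)|0x1C=0xD51C
Completed: cp=U+D51C (starts at byte 10)

Answer: 0 2 4 7 10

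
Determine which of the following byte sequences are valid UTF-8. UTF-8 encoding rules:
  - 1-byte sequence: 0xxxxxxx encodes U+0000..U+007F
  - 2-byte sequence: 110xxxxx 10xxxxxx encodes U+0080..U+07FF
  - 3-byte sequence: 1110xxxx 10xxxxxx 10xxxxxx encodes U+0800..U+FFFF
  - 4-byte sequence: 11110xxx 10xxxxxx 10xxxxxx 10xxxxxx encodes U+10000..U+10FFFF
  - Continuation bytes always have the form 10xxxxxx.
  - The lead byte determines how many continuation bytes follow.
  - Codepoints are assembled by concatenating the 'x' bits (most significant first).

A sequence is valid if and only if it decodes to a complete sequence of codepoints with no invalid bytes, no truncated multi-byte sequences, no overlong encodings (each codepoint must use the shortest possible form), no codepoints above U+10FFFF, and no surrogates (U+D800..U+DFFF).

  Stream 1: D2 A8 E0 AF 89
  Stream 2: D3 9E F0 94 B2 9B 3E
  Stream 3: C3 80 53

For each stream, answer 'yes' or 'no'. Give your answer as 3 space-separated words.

Answer: yes yes yes

Derivation:
Stream 1: decodes cleanly. VALID
Stream 2: decodes cleanly. VALID
Stream 3: decodes cleanly. VALID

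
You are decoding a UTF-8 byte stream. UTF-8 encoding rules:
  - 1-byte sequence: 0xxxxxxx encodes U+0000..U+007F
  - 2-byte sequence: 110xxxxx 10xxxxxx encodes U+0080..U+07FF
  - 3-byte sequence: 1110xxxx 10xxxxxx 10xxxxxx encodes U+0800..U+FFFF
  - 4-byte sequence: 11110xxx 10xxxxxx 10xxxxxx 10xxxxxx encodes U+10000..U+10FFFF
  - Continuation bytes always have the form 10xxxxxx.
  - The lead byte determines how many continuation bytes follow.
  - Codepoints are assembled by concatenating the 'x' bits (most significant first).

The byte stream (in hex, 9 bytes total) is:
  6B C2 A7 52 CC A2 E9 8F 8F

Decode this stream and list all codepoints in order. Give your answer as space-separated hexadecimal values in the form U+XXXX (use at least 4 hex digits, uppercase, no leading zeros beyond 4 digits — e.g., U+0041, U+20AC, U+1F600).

Answer: U+006B U+00A7 U+0052 U+0322 U+93CF

Derivation:
Byte[0]=6B: 1-byte ASCII. cp=U+006B
Byte[1]=C2: 2-byte lead, need 1 cont bytes. acc=0x2
Byte[2]=A7: continuation. acc=(acc<<6)|0x27=0xA7
Completed: cp=U+00A7 (starts at byte 1)
Byte[3]=52: 1-byte ASCII. cp=U+0052
Byte[4]=CC: 2-byte lead, need 1 cont bytes. acc=0xC
Byte[5]=A2: continuation. acc=(acc<<6)|0x22=0x322
Completed: cp=U+0322 (starts at byte 4)
Byte[6]=E9: 3-byte lead, need 2 cont bytes. acc=0x9
Byte[7]=8F: continuation. acc=(acc<<6)|0x0F=0x24F
Byte[8]=8F: continuation. acc=(acc<<6)|0x0F=0x93CF
Completed: cp=U+93CF (starts at byte 6)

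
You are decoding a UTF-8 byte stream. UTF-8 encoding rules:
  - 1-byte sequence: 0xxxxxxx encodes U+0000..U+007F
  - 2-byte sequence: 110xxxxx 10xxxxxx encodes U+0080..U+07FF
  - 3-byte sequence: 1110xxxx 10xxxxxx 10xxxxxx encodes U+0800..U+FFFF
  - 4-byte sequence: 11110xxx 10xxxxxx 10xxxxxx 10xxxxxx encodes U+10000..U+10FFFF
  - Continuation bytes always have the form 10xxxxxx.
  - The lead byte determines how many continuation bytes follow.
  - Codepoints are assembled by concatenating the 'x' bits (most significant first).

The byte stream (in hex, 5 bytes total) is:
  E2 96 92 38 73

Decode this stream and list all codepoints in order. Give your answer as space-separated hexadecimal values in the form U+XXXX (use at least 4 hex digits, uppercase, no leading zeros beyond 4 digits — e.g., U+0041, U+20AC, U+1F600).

Byte[0]=E2: 3-byte lead, need 2 cont bytes. acc=0x2
Byte[1]=96: continuation. acc=(acc<<6)|0x16=0x96
Byte[2]=92: continuation. acc=(acc<<6)|0x12=0x2592
Completed: cp=U+2592 (starts at byte 0)
Byte[3]=38: 1-byte ASCII. cp=U+0038
Byte[4]=73: 1-byte ASCII. cp=U+0073

Answer: U+2592 U+0038 U+0073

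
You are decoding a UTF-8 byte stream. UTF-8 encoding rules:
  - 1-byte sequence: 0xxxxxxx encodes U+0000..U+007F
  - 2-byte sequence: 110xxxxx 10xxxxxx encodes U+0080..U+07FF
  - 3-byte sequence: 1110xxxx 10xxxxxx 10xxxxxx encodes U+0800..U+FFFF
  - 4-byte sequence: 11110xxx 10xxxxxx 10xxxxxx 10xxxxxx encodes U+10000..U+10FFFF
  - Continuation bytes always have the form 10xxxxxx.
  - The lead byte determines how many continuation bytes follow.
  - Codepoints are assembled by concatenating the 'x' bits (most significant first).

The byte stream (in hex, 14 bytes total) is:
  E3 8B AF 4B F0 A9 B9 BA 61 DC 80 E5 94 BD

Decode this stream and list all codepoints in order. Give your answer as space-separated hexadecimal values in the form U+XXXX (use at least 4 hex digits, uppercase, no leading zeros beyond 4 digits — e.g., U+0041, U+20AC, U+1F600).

Byte[0]=E3: 3-byte lead, need 2 cont bytes. acc=0x3
Byte[1]=8B: continuation. acc=(acc<<6)|0x0B=0xCB
Byte[2]=AF: continuation. acc=(acc<<6)|0x2F=0x32EF
Completed: cp=U+32EF (starts at byte 0)
Byte[3]=4B: 1-byte ASCII. cp=U+004B
Byte[4]=F0: 4-byte lead, need 3 cont bytes. acc=0x0
Byte[5]=A9: continuation. acc=(acc<<6)|0x29=0x29
Byte[6]=B9: continuation. acc=(acc<<6)|0x39=0xA79
Byte[7]=BA: continuation. acc=(acc<<6)|0x3A=0x29E7A
Completed: cp=U+29E7A (starts at byte 4)
Byte[8]=61: 1-byte ASCII. cp=U+0061
Byte[9]=DC: 2-byte lead, need 1 cont bytes. acc=0x1C
Byte[10]=80: continuation. acc=(acc<<6)|0x00=0x700
Completed: cp=U+0700 (starts at byte 9)
Byte[11]=E5: 3-byte lead, need 2 cont bytes. acc=0x5
Byte[12]=94: continuation. acc=(acc<<6)|0x14=0x154
Byte[13]=BD: continuation. acc=(acc<<6)|0x3D=0x553D
Completed: cp=U+553D (starts at byte 11)

Answer: U+32EF U+004B U+29E7A U+0061 U+0700 U+553D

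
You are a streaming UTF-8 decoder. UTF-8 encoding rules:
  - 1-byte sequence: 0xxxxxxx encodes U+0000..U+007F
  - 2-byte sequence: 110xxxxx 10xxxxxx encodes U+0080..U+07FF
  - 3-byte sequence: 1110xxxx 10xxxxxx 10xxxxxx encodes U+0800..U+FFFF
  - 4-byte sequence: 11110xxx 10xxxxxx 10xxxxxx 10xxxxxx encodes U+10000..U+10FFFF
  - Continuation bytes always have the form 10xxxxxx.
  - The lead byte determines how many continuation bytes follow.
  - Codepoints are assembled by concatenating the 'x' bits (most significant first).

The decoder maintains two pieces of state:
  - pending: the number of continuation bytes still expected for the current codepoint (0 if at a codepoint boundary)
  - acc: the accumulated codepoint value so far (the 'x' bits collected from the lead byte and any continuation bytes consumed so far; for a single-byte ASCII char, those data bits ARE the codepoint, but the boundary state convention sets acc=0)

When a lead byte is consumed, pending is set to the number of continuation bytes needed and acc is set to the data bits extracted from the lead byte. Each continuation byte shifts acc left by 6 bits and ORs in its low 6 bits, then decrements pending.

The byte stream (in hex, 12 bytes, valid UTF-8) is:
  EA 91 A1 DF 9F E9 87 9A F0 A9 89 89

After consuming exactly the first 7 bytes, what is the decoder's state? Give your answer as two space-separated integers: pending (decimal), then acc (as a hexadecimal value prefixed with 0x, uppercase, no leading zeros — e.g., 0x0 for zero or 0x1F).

Answer: 1 0x247

Derivation:
Byte[0]=EA: 3-byte lead. pending=2, acc=0xA
Byte[1]=91: continuation. acc=(acc<<6)|0x11=0x291, pending=1
Byte[2]=A1: continuation. acc=(acc<<6)|0x21=0xA461, pending=0
Byte[3]=DF: 2-byte lead. pending=1, acc=0x1F
Byte[4]=9F: continuation. acc=(acc<<6)|0x1F=0x7DF, pending=0
Byte[5]=E9: 3-byte lead. pending=2, acc=0x9
Byte[6]=87: continuation. acc=(acc<<6)|0x07=0x247, pending=1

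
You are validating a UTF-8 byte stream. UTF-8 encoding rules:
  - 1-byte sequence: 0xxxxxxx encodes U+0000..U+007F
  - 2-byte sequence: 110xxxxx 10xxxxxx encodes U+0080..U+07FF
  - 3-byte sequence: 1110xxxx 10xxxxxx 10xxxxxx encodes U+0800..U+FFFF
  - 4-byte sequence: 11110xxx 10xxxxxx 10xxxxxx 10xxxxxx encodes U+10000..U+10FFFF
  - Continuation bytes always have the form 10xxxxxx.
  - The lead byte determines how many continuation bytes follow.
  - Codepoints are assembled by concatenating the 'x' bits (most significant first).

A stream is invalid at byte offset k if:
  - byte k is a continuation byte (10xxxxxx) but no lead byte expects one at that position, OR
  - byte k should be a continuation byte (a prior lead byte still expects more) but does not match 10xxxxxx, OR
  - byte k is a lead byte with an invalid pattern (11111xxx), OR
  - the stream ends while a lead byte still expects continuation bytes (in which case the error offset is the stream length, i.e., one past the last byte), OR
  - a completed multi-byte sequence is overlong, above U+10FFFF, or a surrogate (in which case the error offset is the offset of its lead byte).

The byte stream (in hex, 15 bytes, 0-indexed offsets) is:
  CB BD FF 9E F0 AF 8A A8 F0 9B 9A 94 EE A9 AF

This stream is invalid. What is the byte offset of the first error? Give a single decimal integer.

Answer: 2

Derivation:
Byte[0]=CB: 2-byte lead, need 1 cont bytes. acc=0xB
Byte[1]=BD: continuation. acc=(acc<<6)|0x3D=0x2FD
Completed: cp=U+02FD (starts at byte 0)
Byte[2]=FF: INVALID lead byte (not 0xxx/110x/1110/11110)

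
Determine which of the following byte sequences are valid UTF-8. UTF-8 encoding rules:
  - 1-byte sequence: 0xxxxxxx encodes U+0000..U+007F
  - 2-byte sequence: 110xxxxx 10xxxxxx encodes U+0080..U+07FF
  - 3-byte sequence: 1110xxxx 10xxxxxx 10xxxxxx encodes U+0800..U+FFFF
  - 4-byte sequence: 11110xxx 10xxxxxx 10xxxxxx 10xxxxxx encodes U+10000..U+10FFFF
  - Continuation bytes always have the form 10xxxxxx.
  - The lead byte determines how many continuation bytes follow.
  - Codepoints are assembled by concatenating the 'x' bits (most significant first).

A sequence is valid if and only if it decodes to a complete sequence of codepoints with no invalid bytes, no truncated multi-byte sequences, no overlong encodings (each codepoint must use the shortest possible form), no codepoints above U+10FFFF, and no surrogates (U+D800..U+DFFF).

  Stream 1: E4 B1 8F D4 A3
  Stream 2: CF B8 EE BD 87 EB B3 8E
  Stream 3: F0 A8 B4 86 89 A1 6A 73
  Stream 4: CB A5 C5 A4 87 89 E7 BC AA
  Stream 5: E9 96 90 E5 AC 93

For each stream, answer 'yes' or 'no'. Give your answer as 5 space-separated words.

Stream 1: decodes cleanly. VALID
Stream 2: decodes cleanly. VALID
Stream 3: error at byte offset 4. INVALID
Stream 4: error at byte offset 4. INVALID
Stream 5: decodes cleanly. VALID

Answer: yes yes no no yes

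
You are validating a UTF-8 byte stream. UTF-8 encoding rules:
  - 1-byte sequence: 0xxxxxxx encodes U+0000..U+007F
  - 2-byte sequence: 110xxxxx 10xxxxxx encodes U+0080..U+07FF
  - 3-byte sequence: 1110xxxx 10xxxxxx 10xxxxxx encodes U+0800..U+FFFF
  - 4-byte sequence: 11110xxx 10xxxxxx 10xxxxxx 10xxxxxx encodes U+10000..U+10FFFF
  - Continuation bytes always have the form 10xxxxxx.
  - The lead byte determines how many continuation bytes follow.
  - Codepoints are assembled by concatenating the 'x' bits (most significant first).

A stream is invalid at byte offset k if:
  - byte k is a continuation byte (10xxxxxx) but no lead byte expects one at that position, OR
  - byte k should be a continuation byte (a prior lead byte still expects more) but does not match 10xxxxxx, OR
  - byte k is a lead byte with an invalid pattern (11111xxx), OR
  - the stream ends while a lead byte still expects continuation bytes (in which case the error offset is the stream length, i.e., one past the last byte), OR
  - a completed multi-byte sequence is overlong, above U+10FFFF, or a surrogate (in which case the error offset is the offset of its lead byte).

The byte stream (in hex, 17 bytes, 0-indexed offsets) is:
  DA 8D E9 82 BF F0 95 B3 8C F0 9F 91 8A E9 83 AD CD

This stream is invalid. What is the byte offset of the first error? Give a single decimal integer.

Answer: 17

Derivation:
Byte[0]=DA: 2-byte lead, need 1 cont bytes. acc=0x1A
Byte[1]=8D: continuation. acc=(acc<<6)|0x0D=0x68D
Completed: cp=U+068D (starts at byte 0)
Byte[2]=E9: 3-byte lead, need 2 cont bytes. acc=0x9
Byte[3]=82: continuation. acc=(acc<<6)|0x02=0x242
Byte[4]=BF: continuation. acc=(acc<<6)|0x3F=0x90BF
Completed: cp=U+90BF (starts at byte 2)
Byte[5]=F0: 4-byte lead, need 3 cont bytes. acc=0x0
Byte[6]=95: continuation. acc=(acc<<6)|0x15=0x15
Byte[7]=B3: continuation. acc=(acc<<6)|0x33=0x573
Byte[8]=8C: continuation. acc=(acc<<6)|0x0C=0x15CCC
Completed: cp=U+15CCC (starts at byte 5)
Byte[9]=F0: 4-byte lead, need 3 cont bytes. acc=0x0
Byte[10]=9F: continuation. acc=(acc<<6)|0x1F=0x1F
Byte[11]=91: continuation. acc=(acc<<6)|0x11=0x7D1
Byte[12]=8A: continuation. acc=(acc<<6)|0x0A=0x1F44A
Completed: cp=U+1F44A (starts at byte 9)
Byte[13]=E9: 3-byte lead, need 2 cont bytes. acc=0x9
Byte[14]=83: continuation. acc=(acc<<6)|0x03=0x243
Byte[15]=AD: continuation. acc=(acc<<6)|0x2D=0x90ED
Completed: cp=U+90ED (starts at byte 13)
Byte[16]=CD: 2-byte lead, need 1 cont bytes. acc=0xD
Byte[17]: stream ended, expected continuation. INVALID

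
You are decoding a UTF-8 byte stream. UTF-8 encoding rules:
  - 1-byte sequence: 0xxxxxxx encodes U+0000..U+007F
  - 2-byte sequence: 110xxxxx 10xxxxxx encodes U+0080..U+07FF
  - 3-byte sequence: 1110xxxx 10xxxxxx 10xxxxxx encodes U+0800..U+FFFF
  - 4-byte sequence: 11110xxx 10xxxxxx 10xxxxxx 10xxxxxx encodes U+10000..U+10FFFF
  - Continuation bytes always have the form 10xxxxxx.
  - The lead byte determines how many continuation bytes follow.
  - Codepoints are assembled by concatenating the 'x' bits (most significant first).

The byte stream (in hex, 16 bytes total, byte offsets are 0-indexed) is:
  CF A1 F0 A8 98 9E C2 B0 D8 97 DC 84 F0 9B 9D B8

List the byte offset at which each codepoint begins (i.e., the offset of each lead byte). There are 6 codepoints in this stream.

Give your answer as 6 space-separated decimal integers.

Byte[0]=CF: 2-byte lead, need 1 cont bytes. acc=0xF
Byte[1]=A1: continuation. acc=(acc<<6)|0x21=0x3E1
Completed: cp=U+03E1 (starts at byte 0)
Byte[2]=F0: 4-byte lead, need 3 cont bytes. acc=0x0
Byte[3]=A8: continuation. acc=(acc<<6)|0x28=0x28
Byte[4]=98: continuation. acc=(acc<<6)|0x18=0xA18
Byte[5]=9E: continuation. acc=(acc<<6)|0x1E=0x2861E
Completed: cp=U+2861E (starts at byte 2)
Byte[6]=C2: 2-byte lead, need 1 cont bytes. acc=0x2
Byte[7]=B0: continuation. acc=(acc<<6)|0x30=0xB0
Completed: cp=U+00B0 (starts at byte 6)
Byte[8]=D8: 2-byte lead, need 1 cont bytes. acc=0x18
Byte[9]=97: continuation. acc=(acc<<6)|0x17=0x617
Completed: cp=U+0617 (starts at byte 8)
Byte[10]=DC: 2-byte lead, need 1 cont bytes. acc=0x1C
Byte[11]=84: continuation. acc=(acc<<6)|0x04=0x704
Completed: cp=U+0704 (starts at byte 10)
Byte[12]=F0: 4-byte lead, need 3 cont bytes. acc=0x0
Byte[13]=9B: continuation. acc=(acc<<6)|0x1B=0x1B
Byte[14]=9D: continuation. acc=(acc<<6)|0x1D=0x6DD
Byte[15]=B8: continuation. acc=(acc<<6)|0x38=0x1B778
Completed: cp=U+1B778 (starts at byte 12)

Answer: 0 2 6 8 10 12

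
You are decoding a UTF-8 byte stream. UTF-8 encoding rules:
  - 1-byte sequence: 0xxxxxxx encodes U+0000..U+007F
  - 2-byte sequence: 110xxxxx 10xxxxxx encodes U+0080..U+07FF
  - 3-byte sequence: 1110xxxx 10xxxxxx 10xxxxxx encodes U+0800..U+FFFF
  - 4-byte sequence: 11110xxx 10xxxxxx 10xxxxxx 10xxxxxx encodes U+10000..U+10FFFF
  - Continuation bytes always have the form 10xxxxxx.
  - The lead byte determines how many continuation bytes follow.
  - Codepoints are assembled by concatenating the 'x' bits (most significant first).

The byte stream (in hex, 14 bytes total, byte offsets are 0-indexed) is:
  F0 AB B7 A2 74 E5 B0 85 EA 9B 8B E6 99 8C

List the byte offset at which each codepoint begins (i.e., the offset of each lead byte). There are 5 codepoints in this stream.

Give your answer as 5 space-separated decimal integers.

Byte[0]=F0: 4-byte lead, need 3 cont bytes. acc=0x0
Byte[1]=AB: continuation. acc=(acc<<6)|0x2B=0x2B
Byte[2]=B7: continuation. acc=(acc<<6)|0x37=0xAF7
Byte[3]=A2: continuation. acc=(acc<<6)|0x22=0x2BDE2
Completed: cp=U+2BDE2 (starts at byte 0)
Byte[4]=74: 1-byte ASCII. cp=U+0074
Byte[5]=E5: 3-byte lead, need 2 cont bytes. acc=0x5
Byte[6]=B0: continuation. acc=(acc<<6)|0x30=0x170
Byte[7]=85: continuation. acc=(acc<<6)|0x05=0x5C05
Completed: cp=U+5C05 (starts at byte 5)
Byte[8]=EA: 3-byte lead, need 2 cont bytes. acc=0xA
Byte[9]=9B: continuation. acc=(acc<<6)|0x1B=0x29B
Byte[10]=8B: continuation. acc=(acc<<6)|0x0B=0xA6CB
Completed: cp=U+A6CB (starts at byte 8)
Byte[11]=E6: 3-byte lead, need 2 cont bytes. acc=0x6
Byte[12]=99: continuation. acc=(acc<<6)|0x19=0x199
Byte[13]=8C: continuation. acc=(acc<<6)|0x0C=0x664C
Completed: cp=U+664C (starts at byte 11)

Answer: 0 4 5 8 11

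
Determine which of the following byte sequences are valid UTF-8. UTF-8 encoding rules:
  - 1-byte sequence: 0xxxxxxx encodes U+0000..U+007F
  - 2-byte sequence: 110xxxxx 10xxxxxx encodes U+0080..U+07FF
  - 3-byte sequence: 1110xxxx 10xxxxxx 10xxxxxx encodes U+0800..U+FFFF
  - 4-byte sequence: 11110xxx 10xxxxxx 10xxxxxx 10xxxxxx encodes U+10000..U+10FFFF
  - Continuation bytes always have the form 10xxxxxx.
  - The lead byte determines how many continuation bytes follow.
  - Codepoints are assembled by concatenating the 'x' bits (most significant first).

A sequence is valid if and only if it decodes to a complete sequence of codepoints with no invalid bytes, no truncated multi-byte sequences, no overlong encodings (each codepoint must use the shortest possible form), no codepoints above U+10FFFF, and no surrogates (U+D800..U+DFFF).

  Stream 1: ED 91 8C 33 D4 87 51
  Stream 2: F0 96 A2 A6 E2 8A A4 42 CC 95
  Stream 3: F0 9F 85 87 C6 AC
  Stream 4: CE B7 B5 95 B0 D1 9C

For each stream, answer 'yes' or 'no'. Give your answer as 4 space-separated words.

Stream 1: decodes cleanly. VALID
Stream 2: decodes cleanly. VALID
Stream 3: decodes cleanly. VALID
Stream 4: error at byte offset 2. INVALID

Answer: yes yes yes no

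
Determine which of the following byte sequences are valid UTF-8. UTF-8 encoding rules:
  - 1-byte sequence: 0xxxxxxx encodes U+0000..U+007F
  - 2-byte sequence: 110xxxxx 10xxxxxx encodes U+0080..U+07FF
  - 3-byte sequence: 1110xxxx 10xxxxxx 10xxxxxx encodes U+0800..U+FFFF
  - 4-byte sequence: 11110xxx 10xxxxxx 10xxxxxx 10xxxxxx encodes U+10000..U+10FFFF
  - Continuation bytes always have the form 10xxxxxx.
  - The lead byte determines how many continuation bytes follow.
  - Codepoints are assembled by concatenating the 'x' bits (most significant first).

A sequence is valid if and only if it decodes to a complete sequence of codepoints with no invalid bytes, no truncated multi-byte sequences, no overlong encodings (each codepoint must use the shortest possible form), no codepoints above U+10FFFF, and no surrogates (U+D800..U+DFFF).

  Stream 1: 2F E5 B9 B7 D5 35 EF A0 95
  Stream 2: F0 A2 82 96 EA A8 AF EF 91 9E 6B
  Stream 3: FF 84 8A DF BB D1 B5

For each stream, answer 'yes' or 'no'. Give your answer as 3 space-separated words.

Answer: no yes no

Derivation:
Stream 1: error at byte offset 5. INVALID
Stream 2: decodes cleanly. VALID
Stream 3: error at byte offset 0. INVALID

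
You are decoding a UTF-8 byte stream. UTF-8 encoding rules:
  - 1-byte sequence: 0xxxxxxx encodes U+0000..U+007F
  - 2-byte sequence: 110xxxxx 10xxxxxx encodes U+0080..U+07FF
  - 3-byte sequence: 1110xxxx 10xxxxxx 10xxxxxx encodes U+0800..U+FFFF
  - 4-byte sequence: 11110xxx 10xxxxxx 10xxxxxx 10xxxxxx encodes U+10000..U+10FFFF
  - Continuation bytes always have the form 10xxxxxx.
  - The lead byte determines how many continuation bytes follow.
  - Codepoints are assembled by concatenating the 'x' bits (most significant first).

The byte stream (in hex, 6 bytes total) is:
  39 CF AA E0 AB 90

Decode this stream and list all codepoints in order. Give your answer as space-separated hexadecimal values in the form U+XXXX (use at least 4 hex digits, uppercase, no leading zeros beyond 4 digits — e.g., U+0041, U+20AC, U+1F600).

Byte[0]=39: 1-byte ASCII. cp=U+0039
Byte[1]=CF: 2-byte lead, need 1 cont bytes. acc=0xF
Byte[2]=AA: continuation. acc=(acc<<6)|0x2A=0x3EA
Completed: cp=U+03EA (starts at byte 1)
Byte[3]=E0: 3-byte lead, need 2 cont bytes. acc=0x0
Byte[4]=AB: continuation. acc=(acc<<6)|0x2B=0x2B
Byte[5]=90: continuation. acc=(acc<<6)|0x10=0xAD0
Completed: cp=U+0AD0 (starts at byte 3)

Answer: U+0039 U+03EA U+0AD0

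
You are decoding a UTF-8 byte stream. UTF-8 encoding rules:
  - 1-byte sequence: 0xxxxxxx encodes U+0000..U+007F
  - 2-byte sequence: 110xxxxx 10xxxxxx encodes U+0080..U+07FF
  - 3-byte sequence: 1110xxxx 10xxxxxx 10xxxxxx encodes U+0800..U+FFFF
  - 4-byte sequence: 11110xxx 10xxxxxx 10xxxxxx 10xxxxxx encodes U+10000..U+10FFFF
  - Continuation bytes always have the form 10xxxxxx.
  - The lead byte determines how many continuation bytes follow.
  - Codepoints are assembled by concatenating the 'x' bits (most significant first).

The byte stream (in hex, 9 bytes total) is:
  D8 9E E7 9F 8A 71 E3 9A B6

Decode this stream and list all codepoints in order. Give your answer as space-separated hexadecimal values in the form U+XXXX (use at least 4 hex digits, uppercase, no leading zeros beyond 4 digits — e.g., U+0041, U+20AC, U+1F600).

Answer: U+061E U+77CA U+0071 U+36B6

Derivation:
Byte[0]=D8: 2-byte lead, need 1 cont bytes. acc=0x18
Byte[1]=9E: continuation. acc=(acc<<6)|0x1E=0x61E
Completed: cp=U+061E (starts at byte 0)
Byte[2]=E7: 3-byte lead, need 2 cont bytes. acc=0x7
Byte[3]=9F: continuation. acc=(acc<<6)|0x1F=0x1DF
Byte[4]=8A: continuation. acc=(acc<<6)|0x0A=0x77CA
Completed: cp=U+77CA (starts at byte 2)
Byte[5]=71: 1-byte ASCII. cp=U+0071
Byte[6]=E3: 3-byte lead, need 2 cont bytes. acc=0x3
Byte[7]=9A: continuation. acc=(acc<<6)|0x1A=0xDA
Byte[8]=B6: continuation. acc=(acc<<6)|0x36=0x36B6
Completed: cp=U+36B6 (starts at byte 6)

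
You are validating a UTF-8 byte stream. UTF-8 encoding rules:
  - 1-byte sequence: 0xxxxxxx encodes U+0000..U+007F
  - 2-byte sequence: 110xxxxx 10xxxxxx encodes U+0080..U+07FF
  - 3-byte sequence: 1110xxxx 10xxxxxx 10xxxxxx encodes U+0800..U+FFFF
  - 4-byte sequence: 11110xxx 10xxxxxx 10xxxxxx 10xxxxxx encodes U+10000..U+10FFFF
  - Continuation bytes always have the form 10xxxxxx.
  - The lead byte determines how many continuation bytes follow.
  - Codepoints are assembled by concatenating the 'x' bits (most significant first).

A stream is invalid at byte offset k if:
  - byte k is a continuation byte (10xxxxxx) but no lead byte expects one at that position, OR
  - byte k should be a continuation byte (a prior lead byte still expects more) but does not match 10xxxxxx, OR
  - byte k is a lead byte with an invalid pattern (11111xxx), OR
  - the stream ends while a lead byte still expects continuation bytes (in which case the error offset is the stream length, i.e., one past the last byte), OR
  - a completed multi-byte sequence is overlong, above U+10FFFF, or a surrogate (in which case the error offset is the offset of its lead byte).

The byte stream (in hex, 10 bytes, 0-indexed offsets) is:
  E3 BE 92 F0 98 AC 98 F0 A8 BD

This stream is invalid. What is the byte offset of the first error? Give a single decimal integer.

Answer: 10

Derivation:
Byte[0]=E3: 3-byte lead, need 2 cont bytes. acc=0x3
Byte[1]=BE: continuation. acc=(acc<<6)|0x3E=0xFE
Byte[2]=92: continuation. acc=(acc<<6)|0x12=0x3F92
Completed: cp=U+3F92 (starts at byte 0)
Byte[3]=F0: 4-byte lead, need 3 cont bytes. acc=0x0
Byte[4]=98: continuation. acc=(acc<<6)|0x18=0x18
Byte[5]=AC: continuation. acc=(acc<<6)|0x2C=0x62C
Byte[6]=98: continuation. acc=(acc<<6)|0x18=0x18B18
Completed: cp=U+18B18 (starts at byte 3)
Byte[7]=F0: 4-byte lead, need 3 cont bytes. acc=0x0
Byte[8]=A8: continuation. acc=(acc<<6)|0x28=0x28
Byte[9]=BD: continuation. acc=(acc<<6)|0x3D=0xA3D
Byte[10]: stream ended, expected continuation. INVALID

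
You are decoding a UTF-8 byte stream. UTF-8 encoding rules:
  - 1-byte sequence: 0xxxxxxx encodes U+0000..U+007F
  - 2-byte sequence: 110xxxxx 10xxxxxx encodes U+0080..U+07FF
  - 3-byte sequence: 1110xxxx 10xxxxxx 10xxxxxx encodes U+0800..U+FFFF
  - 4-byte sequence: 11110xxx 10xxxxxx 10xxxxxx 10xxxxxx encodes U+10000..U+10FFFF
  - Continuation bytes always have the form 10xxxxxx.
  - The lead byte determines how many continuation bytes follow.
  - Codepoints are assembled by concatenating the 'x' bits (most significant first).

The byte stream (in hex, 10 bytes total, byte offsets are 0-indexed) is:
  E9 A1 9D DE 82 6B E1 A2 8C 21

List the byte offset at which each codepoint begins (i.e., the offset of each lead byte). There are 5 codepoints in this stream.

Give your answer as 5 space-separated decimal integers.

Byte[0]=E9: 3-byte lead, need 2 cont bytes. acc=0x9
Byte[1]=A1: continuation. acc=(acc<<6)|0x21=0x261
Byte[2]=9D: continuation. acc=(acc<<6)|0x1D=0x985D
Completed: cp=U+985D (starts at byte 0)
Byte[3]=DE: 2-byte lead, need 1 cont bytes. acc=0x1E
Byte[4]=82: continuation. acc=(acc<<6)|0x02=0x782
Completed: cp=U+0782 (starts at byte 3)
Byte[5]=6B: 1-byte ASCII. cp=U+006B
Byte[6]=E1: 3-byte lead, need 2 cont bytes. acc=0x1
Byte[7]=A2: continuation. acc=(acc<<6)|0x22=0x62
Byte[8]=8C: continuation. acc=(acc<<6)|0x0C=0x188C
Completed: cp=U+188C (starts at byte 6)
Byte[9]=21: 1-byte ASCII. cp=U+0021

Answer: 0 3 5 6 9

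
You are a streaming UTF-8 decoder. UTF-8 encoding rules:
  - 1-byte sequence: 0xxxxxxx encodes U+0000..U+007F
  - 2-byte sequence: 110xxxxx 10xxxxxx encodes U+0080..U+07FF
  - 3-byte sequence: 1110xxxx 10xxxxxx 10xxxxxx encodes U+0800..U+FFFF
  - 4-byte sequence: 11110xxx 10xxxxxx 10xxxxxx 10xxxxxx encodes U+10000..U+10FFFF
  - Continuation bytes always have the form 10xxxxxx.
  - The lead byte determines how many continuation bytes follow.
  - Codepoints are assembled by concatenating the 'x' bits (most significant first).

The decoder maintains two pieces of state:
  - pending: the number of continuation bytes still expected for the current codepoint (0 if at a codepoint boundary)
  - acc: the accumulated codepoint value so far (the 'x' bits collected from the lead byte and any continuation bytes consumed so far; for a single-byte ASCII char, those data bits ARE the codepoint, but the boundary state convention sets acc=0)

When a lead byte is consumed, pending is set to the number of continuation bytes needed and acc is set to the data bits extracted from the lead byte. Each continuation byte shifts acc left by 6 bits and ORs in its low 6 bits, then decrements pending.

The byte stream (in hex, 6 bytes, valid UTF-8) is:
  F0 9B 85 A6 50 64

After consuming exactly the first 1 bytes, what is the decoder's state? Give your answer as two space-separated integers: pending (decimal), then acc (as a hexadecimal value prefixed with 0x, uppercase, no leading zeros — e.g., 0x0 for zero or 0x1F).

Byte[0]=F0: 4-byte lead. pending=3, acc=0x0

Answer: 3 0x0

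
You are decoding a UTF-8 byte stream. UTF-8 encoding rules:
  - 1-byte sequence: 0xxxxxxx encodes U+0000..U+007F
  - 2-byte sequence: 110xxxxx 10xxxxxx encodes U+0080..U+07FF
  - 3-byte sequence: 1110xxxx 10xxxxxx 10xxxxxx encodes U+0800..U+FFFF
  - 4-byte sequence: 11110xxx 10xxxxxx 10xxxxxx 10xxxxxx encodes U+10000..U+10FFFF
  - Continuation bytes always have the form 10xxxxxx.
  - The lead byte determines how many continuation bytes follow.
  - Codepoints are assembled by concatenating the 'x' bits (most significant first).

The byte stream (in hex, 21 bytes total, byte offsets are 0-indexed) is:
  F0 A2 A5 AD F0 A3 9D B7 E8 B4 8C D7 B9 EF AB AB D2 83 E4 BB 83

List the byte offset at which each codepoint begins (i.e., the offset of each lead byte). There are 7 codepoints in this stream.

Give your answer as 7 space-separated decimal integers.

Answer: 0 4 8 11 13 16 18

Derivation:
Byte[0]=F0: 4-byte lead, need 3 cont bytes. acc=0x0
Byte[1]=A2: continuation. acc=(acc<<6)|0x22=0x22
Byte[2]=A5: continuation. acc=(acc<<6)|0x25=0x8A5
Byte[3]=AD: continuation. acc=(acc<<6)|0x2D=0x2296D
Completed: cp=U+2296D (starts at byte 0)
Byte[4]=F0: 4-byte lead, need 3 cont bytes. acc=0x0
Byte[5]=A3: continuation. acc=(acc<<6)|0x23=0x23
Byte[6]=9D: continuation. acc=(acc<<6)|0x1D=0x8DD
Byte[7]=B7: continuation. acc=(acc<<6)|0x37=0x23777
Completed: cp=U+23777 (starts at byte 4)
Byte[8]=E8: 3-byte lead, need 2 cont bytes. acc=0x8
Byte[9]=B4: continuation. acc=(acc<<6)|0x34=0x234
Byte[10]=8C: continuation. acc=(acc<<6)|0x0C=0x8D0C
Completed: cp=U+8D0C (starts at byte 8)
Byte[11]=D7: 2-byte lead, need 1 cont bytes. acc=0x17
Byte[12]=B9: continuation. acc=(acc<<6)|0x39=0x5F9
Completed: cp=U+05F9 (starts at byte 11)
Byte[13]=EF: 3-byte lead, need 2 cont bytes. acc=0xF
Byte[14]=AB: continuation. acc=(acc<<6)|0x2B=0x3EB
Byte[15]=AB: continuation. acc=(acc<<6)|0x2B=0xFAEB
Completed: cp=U+FAEB (starts at byte 13)
Byte[16]=D2: 2-byte lead, need 1 cont bytes. acc=0x12
Byte[17]=83: continuation. acc=(acc<<6)|0x03=0x483
Completed: cp=U+0483 (starts at byte 16)
Byte[18]=E4: 3-byte lead, need 2 cont bytes. acc=0x4
Byte[19]=BB: continuation. acc=(acc<<6)|0x3B=0x13B
Byte[20]=83: continuation. acc=(acc<<6)|0x03=0x4EC3
Completed: cp=U+4EC3 (starts at byte 18)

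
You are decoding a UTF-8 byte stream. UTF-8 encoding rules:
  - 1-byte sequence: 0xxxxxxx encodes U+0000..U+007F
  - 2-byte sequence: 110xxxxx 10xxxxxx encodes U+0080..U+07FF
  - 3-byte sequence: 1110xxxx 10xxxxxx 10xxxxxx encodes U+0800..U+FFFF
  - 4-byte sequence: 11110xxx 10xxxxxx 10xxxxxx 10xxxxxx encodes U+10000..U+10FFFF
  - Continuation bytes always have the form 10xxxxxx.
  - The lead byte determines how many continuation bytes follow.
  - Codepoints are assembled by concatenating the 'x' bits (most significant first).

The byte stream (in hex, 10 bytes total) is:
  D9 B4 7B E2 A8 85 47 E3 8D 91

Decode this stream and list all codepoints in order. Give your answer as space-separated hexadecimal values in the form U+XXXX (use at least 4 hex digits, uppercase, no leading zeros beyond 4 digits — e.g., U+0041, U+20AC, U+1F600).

Byte[0]=D9: 2-byte lead, need 1 cont bytes. acc=0x19
Byte[1]=B4: continuation. acc=(acc<<6)|0x34=0x674
Completed: cp=U+0674 (starts at byte 0)
Byte[2]=7B: 1-byte ASCII. cp=U+007B
Byte[3]=E2: 3-byte lead, need 2 cont bytes. acc=0x2
Byte[4]=A8: continuation. acc=(acc<<6)|0x28=0xA8
Byte[5]=85: continuation. acc=(acc<<6)|0x05=0x2A05
Completed: cp=U+2A05 (starts at byte 3)
Byte[6]=47: 1-byte ASCII. cp=U+0047
Byte[7]=E3: 3-byte lead, need 2 cont bytes. acc=0x3
Byte[8]=8D: continuation. acc=(acc<<6)|0x0D=0xCD
Byte[9]=91: continuation. acc=(acc<<6)|0x11=0x3351
Completed: cp=U+3351 (starts at byte 7)

Answer: U+0674 U+007B U+2A05 U+0047 U+3351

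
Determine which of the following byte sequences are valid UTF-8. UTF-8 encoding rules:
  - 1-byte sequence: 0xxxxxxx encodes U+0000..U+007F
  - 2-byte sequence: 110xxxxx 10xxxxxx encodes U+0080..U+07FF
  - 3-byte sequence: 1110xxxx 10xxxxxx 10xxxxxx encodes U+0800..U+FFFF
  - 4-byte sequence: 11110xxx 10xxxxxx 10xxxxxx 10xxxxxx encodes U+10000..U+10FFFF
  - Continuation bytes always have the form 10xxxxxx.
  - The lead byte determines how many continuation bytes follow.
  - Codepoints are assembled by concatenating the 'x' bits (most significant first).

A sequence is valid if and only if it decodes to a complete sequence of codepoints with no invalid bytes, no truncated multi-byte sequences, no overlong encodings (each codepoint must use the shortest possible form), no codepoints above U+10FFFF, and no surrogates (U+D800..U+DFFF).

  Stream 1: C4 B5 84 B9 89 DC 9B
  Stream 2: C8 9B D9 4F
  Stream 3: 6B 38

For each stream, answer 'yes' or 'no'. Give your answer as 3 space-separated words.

Answer: no no yes

Derivation:
Stream 1: error at byte offset 2. INVALID
Stream 2: error at byte offset 3. INVALID
Stream 3: decodes cleanly. VALID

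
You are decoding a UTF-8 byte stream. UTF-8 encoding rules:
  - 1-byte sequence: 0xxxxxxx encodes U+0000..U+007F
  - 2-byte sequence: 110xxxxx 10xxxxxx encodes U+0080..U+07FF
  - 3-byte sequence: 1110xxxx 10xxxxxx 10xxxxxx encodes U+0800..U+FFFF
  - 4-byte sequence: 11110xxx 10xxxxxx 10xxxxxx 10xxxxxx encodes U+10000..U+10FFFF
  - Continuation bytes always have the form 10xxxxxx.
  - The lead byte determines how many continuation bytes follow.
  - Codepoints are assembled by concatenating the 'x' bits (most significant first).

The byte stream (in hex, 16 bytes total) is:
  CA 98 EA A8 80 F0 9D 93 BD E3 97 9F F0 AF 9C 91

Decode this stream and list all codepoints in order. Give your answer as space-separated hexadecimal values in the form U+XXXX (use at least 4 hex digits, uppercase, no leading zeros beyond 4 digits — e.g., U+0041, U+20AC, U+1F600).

Answer: U+0298 U+AA00 U+1D4FD U+35DF U+2F711

Derivation:
Byte[0]=CA: 2-byte lead, need 1 cont bytes. acc=0xA
Byte[1]=98: continuation. acc=(acc<<6)|0x18=0x298
Completed: cp=U+0298 (starts at byte 0)
Byte[2]=EA: 3-byte lead, need 2 cont bytes. acc=0xA
Byte[3]=A8: continuation. acc=(acc<<6)|0x28=0x2A8
Byte[4]=80: continuation. acc=(acc<<6)|0x00=0xAA00
Completed: cp=U+AA00 (starts at byte 2)
Byte[5]=F0: 4-byte lead, need 3 cont bytes. acc=0x0
Byte[6]=9D: continuation. acc=(acc<<6)|0x1D=0x1D
Byte[7]=93: continuation. acc=(acc<<6)|0x13=0x753
Byte[8]=BD: continuation. acc=(acc<<6)|0x3D=0x1D4FD
Completed: cp=U+1D4FD (starts at byte 5)
Byte[9]=E3: 3-byte lead, need 2 cont bytes. acc=0x3
Byte[10]=97: continuation. acc=(acc<<6)|0x17=0xD7
Byte[11]=9F: continuation. acc=(acc<<6)|0x1F=0x35DF
Completed: cp=U+35DF (starts at byte 9)
Byte[12]=F0: 4-byte lead, need 3 cont bytes. acc=0x0
Byte[13]=AF: continuation. acc=(acc<<6)|0x2F=0x2F
Byte[14]=9C: continuation. acc=(acc<<6)|0x1C=0xBDC
Byte[15]=91: continuation. acc=(acc<<6)|0x11=0x2F711
Completed: cp=U+2F711 (starts at byte 12)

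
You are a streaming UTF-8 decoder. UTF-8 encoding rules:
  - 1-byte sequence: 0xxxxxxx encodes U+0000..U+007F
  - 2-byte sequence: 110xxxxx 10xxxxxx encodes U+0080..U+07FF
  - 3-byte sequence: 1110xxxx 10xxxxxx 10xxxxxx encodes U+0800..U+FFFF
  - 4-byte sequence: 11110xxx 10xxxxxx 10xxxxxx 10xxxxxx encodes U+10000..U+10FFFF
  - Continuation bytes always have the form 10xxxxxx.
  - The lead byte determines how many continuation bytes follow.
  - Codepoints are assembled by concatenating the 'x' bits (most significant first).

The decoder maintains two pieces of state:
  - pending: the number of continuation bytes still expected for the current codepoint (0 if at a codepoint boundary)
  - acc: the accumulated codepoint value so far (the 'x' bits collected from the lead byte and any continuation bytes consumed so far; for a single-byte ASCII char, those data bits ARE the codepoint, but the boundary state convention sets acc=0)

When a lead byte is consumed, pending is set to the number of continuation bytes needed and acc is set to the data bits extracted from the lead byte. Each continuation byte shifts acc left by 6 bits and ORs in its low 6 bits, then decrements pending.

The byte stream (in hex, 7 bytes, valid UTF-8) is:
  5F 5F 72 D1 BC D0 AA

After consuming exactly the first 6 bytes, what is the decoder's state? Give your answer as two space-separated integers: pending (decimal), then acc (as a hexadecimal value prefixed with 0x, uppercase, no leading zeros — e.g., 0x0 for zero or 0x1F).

Byte[0]=5F: 1-byte. pending=0, acc=0x0
Byte[1]=5F: 1-byte. pending=0, acc=0x0
Byte[2]=72: 1-byte. pending=0, acc=0x0
Byte[3]=D1: 2-byte lead. pending=1, acc=0x11
Byte[4]=BC: continuation. acc=(acc<<6)|0x3C=0x47C, pending=0
Byte[5]=D0: 2-byte lead. pending=1, acc=0x10

Answer: 1 0x10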